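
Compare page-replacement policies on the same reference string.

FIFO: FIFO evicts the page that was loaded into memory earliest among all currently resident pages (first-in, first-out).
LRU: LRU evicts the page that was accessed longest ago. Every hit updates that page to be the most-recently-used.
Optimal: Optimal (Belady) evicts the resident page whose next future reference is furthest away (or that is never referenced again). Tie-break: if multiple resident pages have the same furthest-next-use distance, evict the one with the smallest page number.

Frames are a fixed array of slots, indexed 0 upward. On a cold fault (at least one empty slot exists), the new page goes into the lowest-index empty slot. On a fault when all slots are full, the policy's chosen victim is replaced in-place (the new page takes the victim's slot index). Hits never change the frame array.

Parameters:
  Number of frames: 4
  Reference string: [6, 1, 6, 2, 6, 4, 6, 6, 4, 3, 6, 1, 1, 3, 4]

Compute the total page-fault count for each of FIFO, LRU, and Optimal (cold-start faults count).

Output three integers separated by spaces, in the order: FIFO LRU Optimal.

--- FIFO ---
  step 0: ref 6 -> FAULT, frames=[6,-,-,-] (faults so far: 1)
  step 1: ref 1 -> FAULT, frames=[6,1,-,-] (faults so far: 2)
  step 2: ref 6 -> HIT, frames=[6,1,-,-] (faults so far: 2)
  step 3: ref 2 -> FAULT, frames=[6,1,2,-] (faults so far: 3)
  step 4: ref 6 -> HIT, frames=[6,1,2,-] (faults so far: 3)
  step 5: ref 4 -> FAULT, frames=[6,1,2,4] (faults so far: 4)
  step 6: ref 6 -> HIT, frames=[6,1,2,4] (faults so far: 4)
  step 7: ref 6 -> HIT, frames=[6,1,2,4] (faults so far: 4)
  step 8: ref 4 -> HIT, frames=[6,1,2,4] (faults so far: 4)
  step 9: ref 3 -> FAULT, evict 6, frames=[3,1,2,4] (faults so far: 5)
  step 10: ref 6 -> FAULT, evict 1, frames=[3,6,2,4] (faults so far: 6)
  step 11: ref 1 -> FAULT, evict 2, frames=[3,6,1,4] (faults so far: 7)
  step 12: ref 1 -> HIT, frames=[3,6,1,4] (faults so far: 7)
  step 13: ref 3 -> HIT, frames=[3,6,1,4] (faults so far: 7)
  step 14: ref 4 -> HIT, frames=[3,6,1,4] (faults so far: 7)
  FIFO total faults: 7
--- LRU ---
  step 0: ref 6 -> FAULT, frames=[6,-,-,-] (faults so far: 1)
  step 1: ref 1 -> FAULT, frames=[6,1,-,-] (faults so far: 2)
  step 2: ref 6 -> HIT, frames=[6,1,-,-] (faults so far: 2)
  step 3: ref 2 -> FAULT, frames=[6,1,2,-] (faults so far: 3)
  step 4: ref 6 -> HIT, frames=[6,1,2,-] (faults so far: 3)
  step 5: ref 4 -> FAULT, frames=[6,1,2,4] (faults so far: 4)
  step 6: ref 6 -> HIT, frames=[6,1,2,4] (faults so far: 4)
  step 7: ref 6 -> HIT, frames=[6,1,2,4] (faults so far: 4)
  step 8: ref 4 -> HIT, frames=[6,1,2,4] (faults so far: 4)
  step 9: ref 3 -> FAULT, evict 1, frames=[6,3,2,4] (faults so far: 5)
  step 10: ref 6 -> HIT, frames=[6,3,2,4] (faults so far: 5)
  step 11: ref 1 -> FAULT, evict 2, frames=[6,3,1,4] (faults so far: 6)
  step 12: ref 1 -> HIT, frames=[6,3,1,4] (faults so far: 6)
  step 13: ref 3 -> HIT, frames=[6,3,1,4] (faults so far: 6)
  step 14: ref 4 -> HIT, frames=[6,3,1,4] (faults so far: 6)
  LRU total faults: 6
--- Optimal ---
  step 0: ref 6 -> FAULT, frames=[6,-,-,-] (faults so far: 1)
  step 1: ref 1 -> FAULT, frames=[6,1,-,-] (faults so far: 2)
  step 2: ref 6 -> HIT, frames=[6,1,-,-] (faults so far: 2)
  step 3: ref 2 -> FAULT, frames=[6,1,2,-] (faults so far: 3)
  step 4: ref 6 -> HIT, frames=[6,1,2,-] (faults so far: 3)
  step 5: ref 4 -> FAULT, frames=[6,1,2,4] (faults so far: 4)
  step 6: ref 6 -> HIT, frames=[6,1,2,4] (faults so far: 4)
  step 7: ref 6 -> HIT, frames=[6,1,2,4] (faults so far: 4)
  step 8: ref 4 -> HIT, frames=[6,1,2,4] (faults so far: 4)
  step 9: ref 3 -> FAULT, evict 2, frames=[6,1,3,4] (faults so far: 5)
  step 10: ref 6 -> HIT, frames=[6,1,3,4] (faults so far: 5)
  step 11: ref 1 -> HIT, frames=[6,1,3,4] (faults so far: 5)
  step 12: ref 1 -> HIT, frames=[6,1,3,4] (faults so far: 5)
  step 13: ref 3 -> HIT, frames=[6,1,3,4] (faults so far: 5)
  step 14: ref 4 -> HIT, frames=[6,1,3,4] (faults so far: 5)
  Optimal total faults: 5

Answer: 7 6 5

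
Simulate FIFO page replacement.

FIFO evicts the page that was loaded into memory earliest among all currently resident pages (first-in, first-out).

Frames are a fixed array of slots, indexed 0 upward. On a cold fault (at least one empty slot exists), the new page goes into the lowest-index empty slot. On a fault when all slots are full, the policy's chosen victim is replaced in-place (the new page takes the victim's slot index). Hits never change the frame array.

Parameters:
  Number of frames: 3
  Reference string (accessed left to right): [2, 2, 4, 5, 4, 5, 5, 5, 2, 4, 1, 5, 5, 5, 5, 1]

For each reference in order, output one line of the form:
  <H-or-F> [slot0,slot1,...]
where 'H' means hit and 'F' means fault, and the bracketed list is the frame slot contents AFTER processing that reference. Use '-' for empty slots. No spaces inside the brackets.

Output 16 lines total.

F [2,-,-]
H [2,-,-]
F [2,4,-]
F [2,4,5]
H [2,4,5]
H [2,4,5]
H [2,4,5]
H [2,4,5]
H [2,4,5]
H [2,4,5]
F [1,4,5]
H [1,4,5]
H [1,4,5]
H [1,4,5]
H [1,4,5]
H [1,4,5]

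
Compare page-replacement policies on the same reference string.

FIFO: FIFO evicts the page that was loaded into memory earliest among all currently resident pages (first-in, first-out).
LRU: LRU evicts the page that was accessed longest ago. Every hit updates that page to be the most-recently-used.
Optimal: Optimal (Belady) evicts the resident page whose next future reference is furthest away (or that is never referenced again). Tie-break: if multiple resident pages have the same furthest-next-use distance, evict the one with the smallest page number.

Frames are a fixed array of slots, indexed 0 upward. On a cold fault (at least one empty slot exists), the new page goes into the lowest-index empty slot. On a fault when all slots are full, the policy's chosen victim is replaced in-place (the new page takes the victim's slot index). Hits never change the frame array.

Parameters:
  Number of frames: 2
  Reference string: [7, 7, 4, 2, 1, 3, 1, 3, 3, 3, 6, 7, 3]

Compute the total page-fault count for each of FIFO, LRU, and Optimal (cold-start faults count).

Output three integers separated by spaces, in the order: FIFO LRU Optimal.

Answer: 8 8 7

Derivation:
--- FIFO ---
  step 0: ref 7 -> FAULT, frames=[7,-] (faults so far: 1)
  step 1: ref 7 -> HIT, frames=[7,-] (faults so far: 1)
  step 2: ref 4 -> FAULT, frames=[7,4] (faults so far: 2)
  step 3: ref 2 -> FAULT, evict 7, frames=[2,4] (faults so far: 3)
  step 4: ref 1 -> FAULT, evict 4, frames=[2,1] (faults so far: 4)
  step 5: ref 3 -> FAULT, evict 2, frames=[3,1] (faults so far: 5)
  step 6: ref 1 -> HIT, frames=[3,1] (faults so far: 5)
  step 7: ref 3 -> HIT, frames=[3,1] (faults so far: 5)
  step 8: ref 3 -> HIT, frames=[3,1] (faults so far: 5)
  step 9: ref 3 -> HIT, frames=[3,1] (faults so far: 5)
  step 10: ref 6 -> FAULT, evict 1, frames=[3,6] (faults so far: 6)
  step 11: ref 7 -> FAULT, evict 3, frames=[7,6] (faults so far: 7)
  step 12: ref 3 -> FAULT, evict 6, frames=[7,3] (faults so far: 8)
  FIFO total faults: 8
--- LRU ---
  step 0: ref 7 -> FAULT, frames=[7,-] (faults so far: 1)
  step 1: ref 7 -> HIT, frames=[7,-] (faults so far: 1)
  step 2: ref 4 -> FAULT, frames=[7,4] (faults so far: 2)
  step 3: ref 2 -> FAULT, evict 7, frames=[2,4] (faults so far: 3)
  step 4: ref 1 -> FAULT, evict 4, frames=[2,1] (faults so far: 4)
  step 5: ref 3 -> FAULT, evict 2, frames=[3,1] (faults so far: 5)
  step 6: ref 1 -> HIT, frames=[3,1] (faults so far: 5)
  step 7: ref 3 -> HIT, frames=[3,1] (faults so far: 5)
  step 8: ref 3 -> HIT, frames=[3,1] (faults so far: 5)
  step 9: ref 3 -> HIT, frames=[3,1] (faults so far: 5)
  step 10: ref 6 -> FAULT, evict 1, frames=[3,6] (faults so far: 6)
  step 11: ref 7 -> FAULT, evict 3, frames=[7,6] (faults so far: 7)
  step 12: ref 3 -> FAULT, evict 6, frames=[7,3] (faults so far: 8)
  LRU total faults: 8
--- Optimal ---
  step 0: ref 7 -> FAULT, frames=[7,-] (faults so far: 1)
  step 1: ref 7 -> HIT, frames=[7,-] (faults so far: 1)
  step 2: ref 4 -> FAULT, frames=[7,4] (faults so far: 2)
  step 3: ref 2 -> FAULT, evict 4, frames=[7,2] (faults so far: 3)
  step 4: ref 1 -> FAULT, evict 2, frames=[7,1] (faults so far: 4)
  step 5: ref 3 -> FAULT, evict 7, frames=[3,1] (faults so far: 5)
  step 6: ref 1 -> HIT, frames=[3,1] (faults so far: 5)
  step 7: ref 3 -> HIT, frames=[3,1] (faults so far: 5)
  step 8: ref 3 -> HIT, frames=[3,1] (faults so far: 5)
  step 9: ref 3 -> HIT, frames=[3,1] (faults so far: 5)
  step 10: ref 6 -> FAULT, evict 1, frames=[3,6] (faults so far: 6)
  step 11: ref 7 -> FAULT, evict 6, frames=[3,7] (faults so far: 7)
  step 12: ref 3 -> HIT, frames=[3,7] (faults so far: 7)
  Optimal total faults: 7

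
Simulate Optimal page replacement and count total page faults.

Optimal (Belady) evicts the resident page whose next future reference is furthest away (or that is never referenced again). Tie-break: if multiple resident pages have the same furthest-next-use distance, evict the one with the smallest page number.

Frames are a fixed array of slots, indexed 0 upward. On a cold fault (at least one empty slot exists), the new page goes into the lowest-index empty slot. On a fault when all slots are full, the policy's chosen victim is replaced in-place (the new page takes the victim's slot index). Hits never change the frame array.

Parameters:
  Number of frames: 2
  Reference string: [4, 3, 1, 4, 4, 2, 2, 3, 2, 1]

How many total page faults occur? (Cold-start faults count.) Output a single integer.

Answer: 6

Derivation:
Step 0: ref 4 → FAULT, frames=[4,-]
Step 1: ref 3 → FAULT, frames=[4,3]
Step 2: ref 1 → FAULT (evict 3), frames=[4,1]
Step 3: ref 4 → HIT, frames=[4,1]
Step 4: ref 4 → HIT, frames=[4,1]
Step 5: ref 2 → FAULT (evict 4), frames=[2,1]
Step 6: ref 2 → HIT, frames=[2,1]
Step 7: ref 3 → FAULT (evict 1), frames=[2,3]
Step 8: ref 2 → HIT, frames=[2,3]
Step 9: ref 1 → FAULT (evict 2), frames=[1,3]
Total faults: 6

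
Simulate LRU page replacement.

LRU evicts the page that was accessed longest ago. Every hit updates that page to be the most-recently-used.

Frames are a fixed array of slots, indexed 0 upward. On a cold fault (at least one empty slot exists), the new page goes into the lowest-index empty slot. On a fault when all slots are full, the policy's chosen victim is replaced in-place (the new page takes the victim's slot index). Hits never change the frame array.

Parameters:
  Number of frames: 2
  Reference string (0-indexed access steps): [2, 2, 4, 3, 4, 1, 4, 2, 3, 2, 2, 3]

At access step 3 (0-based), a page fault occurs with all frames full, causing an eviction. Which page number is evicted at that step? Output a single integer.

Answer: 2

Derivation:
Step 0: ref 2 -> FAULT, frames=[2,-]
Step 1: ref 2 -> HIT, frames=[2,-]
Step 2: ref 4 -> FAULT, frames=[2,4]
Step 3: ref 3 -> FAULT, evict 2, frames=[3,4]
At step 3: evicted page 2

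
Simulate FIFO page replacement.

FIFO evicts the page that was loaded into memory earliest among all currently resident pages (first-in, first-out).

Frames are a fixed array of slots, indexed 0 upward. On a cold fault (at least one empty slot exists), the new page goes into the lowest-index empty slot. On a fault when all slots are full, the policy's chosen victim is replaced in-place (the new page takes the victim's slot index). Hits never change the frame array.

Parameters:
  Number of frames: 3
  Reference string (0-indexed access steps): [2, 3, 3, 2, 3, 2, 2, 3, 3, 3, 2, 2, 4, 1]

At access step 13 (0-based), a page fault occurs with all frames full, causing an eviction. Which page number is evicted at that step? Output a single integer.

Answer: 2

Derivation:
Step 0: ref 2 -> FAULT, frames=[2,-,-]
Step 1: ref 3 -> FAULT, frames=[2,3,-]
Step 2: ref 3 -> HIT, frames=[2,3,-]
Step 3: ref 2 -> HIT, frames=[2,3,-]
Step 4: ref 3 -> HIT, frames=[2,3,-]
Step 5: ref 2 -> HIT, frames=[2,3,-]
Step 6: ref 2 -> HIT, frames=[2,3,-]
Step 7: ref 3 -> HIT, frames=[2,3,-]
Step 8: ref 3 -> HIT, frames=[2,3,-]
Step 9: ref 3 -> HIT, frames=[2,3,-]
Step 10: ref 2 -> HIT, frames=[2,3,-]
Step 11: ref 2 -> HIT, frames=[2,3,-]
Step 12: ref 4 -> FAULT, frames=[2,3,4]
Step 13: ref 1 -> FAULT, evict 2, frames=[1,3,4]
At step 13: evicted page 2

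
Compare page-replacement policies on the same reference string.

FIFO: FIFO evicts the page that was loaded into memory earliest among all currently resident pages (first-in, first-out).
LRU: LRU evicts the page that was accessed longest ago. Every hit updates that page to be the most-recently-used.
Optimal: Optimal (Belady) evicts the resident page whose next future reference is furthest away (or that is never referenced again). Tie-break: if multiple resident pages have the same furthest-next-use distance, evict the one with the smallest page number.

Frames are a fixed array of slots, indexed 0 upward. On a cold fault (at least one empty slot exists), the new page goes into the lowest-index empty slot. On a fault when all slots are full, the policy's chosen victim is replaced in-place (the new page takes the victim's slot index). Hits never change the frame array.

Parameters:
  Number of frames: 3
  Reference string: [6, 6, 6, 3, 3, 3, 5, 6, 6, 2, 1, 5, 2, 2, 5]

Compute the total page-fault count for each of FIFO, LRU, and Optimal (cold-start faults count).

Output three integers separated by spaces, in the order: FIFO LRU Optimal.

Answer: 5 6 5

Derivation:
--- FIFO ---
  step 0: ref 6 -> FAULT, frames=[6,-,-] (faults so far: 1)
  step 1: ref 6 -> HIT, frames=[6,-,-] (faults so far: 1)
  step 2: ref 6 -> HIT, frames=[6,-,-] (faults so far: 1)
  step 3: ref 3 -> FAULT, frames=[6,3,-] (faults so far: 2)
  step 4: ref 3 -> HIT, frames=[6,3,-] (faults so far: 2)
  step 5: ref 3 -> HIT, frames=[6,3,-] (faults so far: 2)
  step 6: ref 5 -> FAULT, frames=[6,3,5] (faults so far: 3)
  step 7: ref 6 -> HIT, frames=[6,3,5] (faults so far: 3)
  step 8: ref 6 -> HIT, frames=[6,3,5] (faults so far: 3)
  step 9: ref 2 -> FAULT, evict 6, frames=[2,3,5] (faults so far: 4)
  step 10: ref 1 -> FAULT, evict 3, frames=[2,1,5] (faults so far: 5)
  step 11: ref 5 -> HIT, frames=[2,1,5] (faults so far: 5)
  step 12: ref 2 -> HIT, frames=[2,1,5] (faults so far: 5)
  step 13: ref 2 -> HIT, frames=[2,1,5] (faults so far: 5)
  step 14: ref 5 -> HIT, frames=[2,1,5] (faults so far: 5)
  FIFO total faults: 5
--- LRU ---
  step 0: ref 6 -> FAULT, frames=[6,-,-] (faults so far: 1)
  step 1: ref 6 -> HIT, frames=[6,-,-] (faults so far: 1)
  step 2: ref 6 -> HIT, frames=[6,-,-] (faults so far: 1)
  step 3: ref 3 -> FAULT, frames=[6,3,-] (faults so far: 2)
  step 4: ref 3 -> HIT, frames=[6,3,-] (faults so far: 2)
  step 5: ref 3 -> HIT, frames=[6,3,-] (faults so far: 2)
  step 6: ref 5 -> FAULT, frames=[6,3,5] (faults so far: 3)
  step 7: ref 6 -> HIT, frames=[6,3,5] (faults so far: 3)
  step 8: ref 6 -> HIT, frames=[6,3,5] (faults so far: 3)
  step 9: ref 2 -> FAULT, evict 3, frames=[6,2,5] (faults so far: 4)
  step 10: ref 1 -> FAULT, evict 5, frames=[6,2,1] (faults so far: 5)
  step 11: ref 5 -> FAULT, evict 6, frames=[5,2,1] (faults so far: 6)
  step 12: ref 2 -> HIT, frames=[5,2,1] (faults so far: 6)
  step 13: ref 2 -> HIT, frames=[5,2,1] (faults so far: 6)
  step 14: ref 5 -> HIT, frames=[5,2,1] (faults so far: 6)
  LRU total faults: 6
--- Optimal ---
  step 0: ref 6 -> FAULT, frames=[6,-,-] (faults so far: 1)
  step 1: ref 6 -> HIT, frames=[6,-,-] (faults so far: 1)
  step 2: ref 6 -> HIT, frames=[6,-,-] (faults so far: 1)
  step 3: ref 3 -> FAULT, frames=[6,3,-] (faults so far: 2)
  step 4: ref 3 -> HIT, frames=[6,3,-] (faults so far: 2)
  step 5: ref 3 -> HIT, frames=[6,3,-] (faults so far: 2)
  step 6: ref 5 -> FAULT, frames=[6,3,5] (faults so far: 3)
  step 7: ref 6 -> HIT, frames=[6,3,5] (faults so far: 3)
  step 8: ref 6 -> HIT, frames=[6,3,5] (faults so far: 3)
  step 9: ref 2 -> FAULT, evict 3, frames=[6,2,5] (faults so far: 4)
  step 10: ref 1 -> FAULT, evict 6, frames=[1,2,5] (faults so far: 5)
  step 11: ref 5 -> HIT, frames=[1,2,5] (faults so far: 5)
  step 12: ref 2 -> HIT, frames=[1,2,5] (faults so far: 5)
  step 13: ref 2 -> HIT, frames=[1,2,5] (faults so far: 5)
  step 14: ref 5 -> HIT, frames=[1,2,5] (faults so far: 5)
  Optimal total faults: 5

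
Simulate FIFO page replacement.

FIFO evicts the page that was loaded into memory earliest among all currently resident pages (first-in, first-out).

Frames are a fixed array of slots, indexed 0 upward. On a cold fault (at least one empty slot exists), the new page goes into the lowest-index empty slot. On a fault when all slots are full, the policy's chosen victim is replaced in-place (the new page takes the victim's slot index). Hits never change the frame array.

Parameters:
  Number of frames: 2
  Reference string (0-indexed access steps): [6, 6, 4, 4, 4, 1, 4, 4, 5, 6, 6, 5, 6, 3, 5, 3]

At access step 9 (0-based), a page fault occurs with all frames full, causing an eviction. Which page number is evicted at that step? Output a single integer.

Answer: 1

Derivation:
Step 0: ref 6 -> FAULT, frames=[6,-]
Step 1: ref 6 -> HIT, frames=[6,-]
Step 2: ref 4 -> FAULT, frames=[6,4]
Step 3: ref 4 -> HIT, frames=[6,4]
Step 4: ref 4 -> HIT, frames=[6,4]
Step 5: ref 1 -> FAULT, evict 6, frames=[1,4]
Step 6: ref 4 -> HIT, frames=[1,4]
Step 7: ref 4 -> HIT, frames=[1,4]
Step 8: ref 5 -> FAULT, evict 4, frames=[1,5]
Step 9: ref 6 -> FAULT, evict 1, frames=[6,5]
At step 9: evicted page 1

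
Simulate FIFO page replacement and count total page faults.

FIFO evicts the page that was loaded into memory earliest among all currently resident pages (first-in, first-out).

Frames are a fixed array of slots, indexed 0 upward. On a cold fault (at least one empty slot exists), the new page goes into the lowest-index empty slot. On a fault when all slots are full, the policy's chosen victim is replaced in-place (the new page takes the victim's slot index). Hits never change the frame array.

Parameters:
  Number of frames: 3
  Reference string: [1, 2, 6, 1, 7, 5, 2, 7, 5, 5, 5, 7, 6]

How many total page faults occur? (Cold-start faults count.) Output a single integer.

Step 0: ref 1 → FAULT, frames=[1,-,-]
Step 1: ref 2 → FAULT, frames=[1,2,-]
Step 2: ref 6 → FAULT, frames=[1,2,6]
Step 3: ref 1 → HIT, frames=[1,2,6]
Step 4: ref 7 → FAULT (evict 1), frames=[7,2,6]
Step 5: ref 5 → FAULT (evict 2), frames=[7,5,6]
Step 6: ref 2 → FAULT (evict 6), frames=[7,5,2]
Step 7: ref 7 → HIT, frames=[7,5,2]
Step 8: ref 5 → HIT, frames=[7,5,2]
Step 9: ref 5 → HIT, frames=[7,5,2]
Step 10: ref 5 → HIT, frames=[7,5,2]
Step 11: ref 7 → HIT, frames=[7,5,2]
Step 12: ref 6 → FAULT (evict 7), frames=[6,5,2]
Total faults: 7

Answer: 7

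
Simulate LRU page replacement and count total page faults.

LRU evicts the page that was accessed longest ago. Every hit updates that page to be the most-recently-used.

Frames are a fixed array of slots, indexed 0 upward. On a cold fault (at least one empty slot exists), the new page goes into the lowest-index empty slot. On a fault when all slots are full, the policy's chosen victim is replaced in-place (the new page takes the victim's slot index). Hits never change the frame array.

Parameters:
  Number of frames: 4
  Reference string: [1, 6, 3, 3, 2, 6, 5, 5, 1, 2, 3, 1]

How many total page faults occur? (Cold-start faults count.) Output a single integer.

Answer: 7

Derivation:
Step 0: ref 1 → FAULT, frames=[1,-,-,-]
Step 1: ref 6 → FAULT, frames=[1,6,-,-]
Step 2: ref 3 → FAULT, frames=[1,6,3,-]
Step 3: ref 3 → HIT, frames=[1,6,3,-]
Step 4: ref 2 → FAULT, frames=[1,6,3,2]
Step 5: ref 6 → HIT, frames=[1,6,3,2]
Step 6: ref 5 → FAULT (evict 1), frames=[5,6,3,2]
Step 7: ref 5 → HIT, frames=[5,6,3,2]
Step 8: ref 1 → FAULT (evict 3), frames=[5,6,1,2]
Step 9: ref 2 → HIT, frames=[5,6,1,2]
Step 10: ref 3 → FAULT (evict 6), frames=[5,3,1,2]
Step 11: ref 1 → HIT, frames=[5,3,1,2]
Total faults: 7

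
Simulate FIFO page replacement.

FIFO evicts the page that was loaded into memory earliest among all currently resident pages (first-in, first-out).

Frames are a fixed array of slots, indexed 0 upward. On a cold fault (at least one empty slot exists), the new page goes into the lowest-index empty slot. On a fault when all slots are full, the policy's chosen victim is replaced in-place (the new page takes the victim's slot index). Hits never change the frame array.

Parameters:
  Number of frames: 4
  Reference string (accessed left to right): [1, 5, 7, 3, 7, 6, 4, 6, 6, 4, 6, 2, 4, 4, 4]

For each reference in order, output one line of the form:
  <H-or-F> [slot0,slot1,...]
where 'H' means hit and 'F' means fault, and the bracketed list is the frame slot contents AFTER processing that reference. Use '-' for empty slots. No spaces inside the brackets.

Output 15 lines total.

F [1,-,-,-]
F [1,5,-,-]
F [1,5,7,-]
F [1,5,7,3]
H [1,5,7,3]
F [6,5,7,3]
F [6,4,7,3]
H [6,4,7,3]
H [6,4,7,3]
H [6,4,7,3]
H [6,4,7,3]
F [6,4,2,3]
H [6,4,2,3]
H [6,4,2,3]
H [6,4,2,3]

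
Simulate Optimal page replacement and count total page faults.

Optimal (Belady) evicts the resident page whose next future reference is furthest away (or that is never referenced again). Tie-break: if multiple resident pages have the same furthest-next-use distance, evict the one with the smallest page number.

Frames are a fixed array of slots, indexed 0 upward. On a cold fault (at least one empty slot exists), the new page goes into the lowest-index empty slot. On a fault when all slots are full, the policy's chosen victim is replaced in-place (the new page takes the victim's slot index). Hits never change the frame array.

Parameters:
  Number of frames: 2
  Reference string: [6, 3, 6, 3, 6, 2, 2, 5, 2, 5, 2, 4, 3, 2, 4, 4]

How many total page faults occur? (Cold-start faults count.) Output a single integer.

Step 0: ref 6 → FAULT, frames=[6,-]
Step 1: ref 3 → FAULT, frames=[6,3]
Step 2: ref 6 → HIT, frames=[6,3]
Step 3: ref 3 → HIT, frames=[6,3]
Step 4: ref 6 → HIT, frames=[6,3]
Step 5: ref 2 → FAULT (evict 6), frames=[2,3]
Step 6: ref 2 → HIT, frames=[2,3]
Step 7: ref 5 → FAULT (evict 3), frames=[2,5]
Step 8: ref 2 → HIT, frames=[2,5]
Step 9: ref 5 → HIT, frames=[2,5]
Step 10: ref 2 → HIT, frames=[2,5]
Step 11: ref 4 → FAULT (evict 5), frames=[2,4]
Step 12: ref 3 → FAULT (evict 4), frames=[2,3]
Step 13: ref 2 → HIT, frames=[2,3]
Step 14: ref 4 → FAULT (evict 2), frames=[4,3]
Step 15: ref 4 → HIT, frames=[4,3]
Total faults: 7

Answer: 7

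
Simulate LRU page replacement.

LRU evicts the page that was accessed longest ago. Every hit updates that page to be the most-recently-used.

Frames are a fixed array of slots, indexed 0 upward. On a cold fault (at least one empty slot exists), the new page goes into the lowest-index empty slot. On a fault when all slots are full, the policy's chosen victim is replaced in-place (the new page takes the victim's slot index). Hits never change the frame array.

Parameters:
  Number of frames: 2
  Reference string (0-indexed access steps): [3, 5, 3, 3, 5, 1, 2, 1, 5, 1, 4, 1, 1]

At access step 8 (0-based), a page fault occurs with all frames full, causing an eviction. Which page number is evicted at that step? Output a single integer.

Step 0: ref 3 -> FAULT, frames=[3,-]
Step 1: ref 5 -> FAULT, frames=[3,5]
Step 2: ref 3 -> HIT, frames=[3,5]
Step 3: ref 3 -> HIT, frames=[3,5]
Step 4: ref 5 -> HIT, frames=[3,5]
Step 5: ref 1 -> FAULT, evict 3, frames=[1,5]
Step 6: ref 2 -> FAULT, evict 5, frames=[1,2]
Step 7: ref 1 -> HIT, frames=[1,2]
Step 8: ref 5 -> FAULT, evict 2, frames=[1,5]
At step 8: evicted page 2

Answer: 2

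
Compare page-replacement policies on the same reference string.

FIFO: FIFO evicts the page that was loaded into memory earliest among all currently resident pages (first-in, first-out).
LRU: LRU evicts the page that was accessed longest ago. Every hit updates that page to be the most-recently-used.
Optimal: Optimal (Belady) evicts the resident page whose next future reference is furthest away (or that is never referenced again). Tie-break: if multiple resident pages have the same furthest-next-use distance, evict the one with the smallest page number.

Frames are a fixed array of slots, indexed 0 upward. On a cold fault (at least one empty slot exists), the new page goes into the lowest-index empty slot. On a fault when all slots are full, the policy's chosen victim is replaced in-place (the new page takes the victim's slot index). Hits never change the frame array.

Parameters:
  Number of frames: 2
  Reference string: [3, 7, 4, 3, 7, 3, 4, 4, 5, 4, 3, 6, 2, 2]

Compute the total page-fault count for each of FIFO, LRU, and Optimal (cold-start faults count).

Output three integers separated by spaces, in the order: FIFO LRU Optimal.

--- FIFO ---
  step 0: ref 3 -> FAULT, frames=[3,-] (faults so far: 1)
  step 1: ref 7 -> FAULT, frames=[3,7] (faults so far: 2)
  step 2: ref 4 -> FAULT, evict 3, frames=[4,7] (faults so far: 3)
  step 3: ref 3 -> FAULT, evict 7, frames=[4,3] (faults so far: 4)
  step 4: ref 7 -> FAULT, evict 4, frames=[7,3] (faults so far: 5)
  step 5: ref 3 -> HIT, frames=[7,3] (faults so far: 5)
  step 6: ref 4 -> FAULT, evict 3, frames=[7,4] (faults so far: 6)
  step 7: ref 4 -> HIT, frames=[7,4] (faults so far: 6)
  step 8: ref 5 -> FAULT, evict 7, frames=[5,4] (faults so far: 7)
  step 9: ref 4 -> HIT, frames=[5,4] (faults so far: 7)
  step 10: ref 3 -> FAULT, evict 4, frames=[5,3] (faults so far: 8)
  step 11: ref 6 -> FAULT, evict 5, frames=[6,3] (faults so far: 9)
  step 12: ref 2 -> FAULT, evict 3, frames=[6,2] (faults so far: 10)
  step 13: ref 2 -> HIT, frames=[6,2] (faults so far: 10)
  FIFO total faults: 10
--- LRU ---
  step 0: ref 3 -> FAULT, frames=[3,-] (faults so far: 1)
  step 1: ref 7 -> FAULT, frames=[3,7] (faults so far: 2)
  step 2: ref 4 -> FAULT, evict 3, frames=[4,7] (faults so far: 3)
  step 3: ref 3 -> FAULT, evict 7, frames=[4,3] (faults so far: 4)
  step 4: ref 7 -> FAULT, evict 4, frames=[7,3] (faults so far: 5)
  step 5: ref 3 -> HIT, frames=[7,3] (faults so far: 5)
  step 6: ref 4 -> FAULT, evict 7, frames=[4,3] (faults so far: 6)
  step 7: ref 4 -> HIT, frames=[4,3] (faults so far: 6)
  step 8: ref 5 -> FAULT, evict 3, frames=[4,5] (faults so far: 7)
  step 9: ref 4 -> HIT, frames=[4,5] (faults so far: 7)
  step 10: ref 3 -> FAULT, evict 5, frames=[4,3] (faults so far: 8)
  step 11: ref 6 -> FAULT, evict 4, frames=[6,3] (faults so far: 9)
  step 12: ref 2 -> FAULT, evict 3, frames=[6,2] (faults so far: 10)
  step 13: ref 2 -> HIT, frames=[6,2] (faults so far: 10)
  LRU total faults: 10
--- Optimal ---
  step 0: ref 3 -> FAULT, frames=[3,-] (faults so far: 1)
  step 1: ref 7 -> FAULT, frames=[3,7] (faults so far: 2)
  step 2: ref 4 -> FAULT, evict 7, frames=[3,4] (faults so far: 3)
  step 3: ref 3 -> HIT, frames=[3,4] (faults so far: 3)
  step 4: ref 7 -> FAULT, evict 4, frames=[3,7] (faults so far: 4)
  step 5: ref 3 -> HIT, frames=[3,7] (faults so far: 4)
  step 6: ref 4 -> FAULT, evict 7, frames=[3,4] (faults so far: 5)
  step 7: ref 4 -> HIT, frames=[3,4] (faults so far: 5)
  step 8: ref 5 -> FAULT, evict 3, frames=[5,4] (faults so far: 6)
  step 9: ref 4 -> HIT, frames=[5,4] (faults so far: 6)
  step 10: ref 3 -> FAULT, evict 4, frames=[5,3] (faults so far: 7)
  step 11: ref 6 -> FAULT, evict 3, frames=[5,6] (faults so far: 8)
  step 12: ref 2 -> FAULT, evict 5, frames=[2,6] (faults so far: 9)
  step 13: ref 2 -> HIT, frames=[2,6] (faults so far: 9)
  Optimal total faults: 9

Answer: 10 10 9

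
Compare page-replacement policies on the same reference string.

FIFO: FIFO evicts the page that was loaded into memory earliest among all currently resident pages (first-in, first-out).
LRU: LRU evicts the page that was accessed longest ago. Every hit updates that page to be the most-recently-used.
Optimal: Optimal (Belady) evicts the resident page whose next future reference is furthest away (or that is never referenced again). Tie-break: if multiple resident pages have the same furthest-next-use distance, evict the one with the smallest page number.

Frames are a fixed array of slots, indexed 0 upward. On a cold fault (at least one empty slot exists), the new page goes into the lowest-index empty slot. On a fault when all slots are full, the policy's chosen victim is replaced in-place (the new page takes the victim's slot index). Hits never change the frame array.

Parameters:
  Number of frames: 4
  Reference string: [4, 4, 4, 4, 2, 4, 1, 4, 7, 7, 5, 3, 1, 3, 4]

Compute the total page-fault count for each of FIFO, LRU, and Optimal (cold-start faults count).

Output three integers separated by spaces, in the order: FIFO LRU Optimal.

--- FIFO ---
  step 0: ref 4 -> FAULT, frames=[4,-,-,-] (faults so far: 1)
  step 1: ref 4 -> HIT, frames=[4,-,-,-] (faults so far: 1)
  step 2: ref 4 -> HIT, frames=[4,-,-,-] (faults so far: 1)
  step 3: ref 4 -> HIT, frames=[4,-,-,-] (faults so far: 1)
  step 4: ref 2 -> FAULT, frames=[4,2,-,-] (faults so far: 2)
  step 5: ref 4 -> HIT, frames=[4,2,-,-] (faults so far: 2)
  step 6: ref 1 -> FAULT, frames=[4,2,1,-] (faults so far: 3)
  step 7: ref 4 -> HIT, frames=[4,2,1,-] (faults so far: 3)
  step 8: ref 7 -> FAULT, frames=[4,2,1,7] (faults so far: 4)
  step 9: ref 7 -> HIT, frames=[4,2,1,7] (faults so far: 4)
  step 10: ref 5 -> FAULT, evict 4, frames=[5,2,1,7] (faults so far: 5)
  step 11: ref 3 -> FAULT, evict 2, frames=[5,3,1,7] (faults so far: 6)
  step 12: ref 1 -> HIT, frames=[5,3,1,7] (faults so far: 6)
  step 13: ref 3 -> HIT, frames=[5,3,1,7] (faults so far: 6)
  step 14: ref 4 -> FAULT, evict 1, frames=[5,3,4,7] (faults so far: 7)
  FIFO total faults: 7
--- LRU ---
  step 0: ref 4 -> FAULT, frames=[4,-,-,-] (faults so far: 1)
  step 1: ref 4 -> HIT, frames=[4,-,-,-] (faults so far: 1)
  step 2: ref 4 -> HIT, frames=[4,-,-,-] (faults so far: 1)
  step 3: ref 4 -> HIT, frames=[4,-,-,-] (faults so far: 1)
  step 4: ref 2 -> FAULT, frames=[4,2,-,-] (faults so far: 2)
  step 5: ref 4 -> HIT, frames=[4,2,-,-] (faults so far: 2)
  step 6: ref 1 -> FAULT, frames=[4,2,1,-] (faults so far: 3)
  step 7: ref 4 -> HIT, frames=[4,2,1,-] (faults so far: 3)
  step 8: ref 7 -> FAULT, frames=[4,2,1,7] (faults so far: 4)
  step 9: ref 7 -> HIT, frames=[4,2,1,7] (faults so far: 4)
  step 10: ref 5 -> FAULT, evict 2, frames=[4,5,1,7] (faults so far: 5)
  step 11: ref 3 -> FAULT, evict 1, frames=[4,5,3,7] (faults so far: 6)
  step 12: ref 1 -> FAULT, evict 4, frames=[1,5,3,7] (faults so far: 7)
  step 13: ref 3 -> HIT, frames=[1,5,3,7] (faults so far: 7)
  step 14: ref 4 -> FAULT, evict 7, frames=[1,5,3,4] (faults so far: 8)
  LRU total faults: 8
--- Optimal ---
  step 0: ref 4 -> FAULT, frames=[4,-,-,-] (faults so far: 1)
  step 1: ref 4 -> HIT, frames=[4,-,-,-] (faults so far: 1)
  step 2: ref 4 -> HIT, frames=[4,-,-,-] (faults so far: 1)
  step 3: ref 4 -> HIT, frames=[4,-,-,-] (faults so far: 1)
  step 4: ref 2 -> FAULT, frames=[4,2,-,-] (faults so far: 2)
  step 5: ref 4 -> HIT, frames=[4,2,-,-] (faults so far: 2)
  step 6: ref 1 -> FAULT, frames=[4,2,1,-] (faults so far: 3)
  step 7: ref 4 -> HIT, frames=[4,2,1,-] (faults so far: 3)
  step 8: ref 7 -> FAULT, frames=[4,2,1,7] (faults so far: 4)
  step 9: ref 7 -> HIT, frames=[4,2,1,7] (faults so far: 4)
  step 10: ref 5 -> FAULT, evict 2, frames=[4,5,1,7] (faults so far: 5)
  step 11: ref 3 -> FAULT, evict 5, frames=[4,3,1,7] (faults so far: 6)
  step 12: ref 1 -> HIT, frames=[4,3,1,7] (faults so far: 6)
  step 13: ref 3 -> HIT, frames=[4,3,1,7] (faults so far: 6)
  step 14: ref 4 -> HIT, frames=[4,3,1,7] (faults so far: 6)
  Optimal total faults: 6

Answer: 7 8 6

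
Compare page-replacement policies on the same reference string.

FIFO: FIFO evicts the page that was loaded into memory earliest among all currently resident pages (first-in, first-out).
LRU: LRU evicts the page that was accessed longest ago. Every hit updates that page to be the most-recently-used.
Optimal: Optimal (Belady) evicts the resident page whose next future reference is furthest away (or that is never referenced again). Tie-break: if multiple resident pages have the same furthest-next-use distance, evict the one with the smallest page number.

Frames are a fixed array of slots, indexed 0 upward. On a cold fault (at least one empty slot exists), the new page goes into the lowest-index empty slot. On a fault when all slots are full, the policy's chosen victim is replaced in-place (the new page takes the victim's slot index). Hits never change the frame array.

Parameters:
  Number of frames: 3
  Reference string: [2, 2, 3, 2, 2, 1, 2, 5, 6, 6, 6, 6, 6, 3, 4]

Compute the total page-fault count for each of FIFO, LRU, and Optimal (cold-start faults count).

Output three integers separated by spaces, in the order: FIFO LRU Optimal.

--- FIFO ---
  step 0: ref 2 -> FAULT, frames=[2,-,-] (faults so far: 1)
  step 1: ref 2 -> HIT, frames=[2,-,-] (faults so far: 1)
  step 2: ref 3 -> FAULT, frames=[2,3,-] (faults so far: 2)
  step 3: ref 2 -> HIT, frames=[2,3,-] (faults so far: 2)
  step 4: ref 2 -> HIT, frames=[2,3,-] (faults so far: 2)
  step 5: ref 1 -> FAULT, frames=[2,3,1] (faults so far: 3)
  step 6: ref 2 -> HIT, frames=[2,3,1] (faults so far: 3)
  step 7: ref 5 -> FAULT, evict 2, frames=[5,3,1] (faults so far: 4)
  step 8: ref 6 -> FAULT, evict 3, frames=[5,6,1] (faults so far: 5)
  step 9: ref 6 -> HIT, frames=[5,6,1] (faults so far: 5)
  step 10: ref 6 -> HIT, frames=[5,6,1] (faults so far: 5)
  step 11: ref 6 -> HIT, frames=[5,6,1] (faults so far: 5)
  step 12: ref 6 -> HIT, frames=[5,6,1] (faults so far: 5)
  step 13: ref 3 -> FAULT, evict 1, frames=[5,6,3] (faults so far: 6)
  step 14: ref 4 -> FAULT, evict 5, frames=[4,6,3] (faults so far: 7)
  FIFO total faults: 7
--- LRU ---
  step 0: ref 2 -> FAULT, frames=[2,-,-] (faults so far: 1)
  step 1: ref 2 -> HIT, frames=[2,-,-] (faults so far: 1)
  step 2: ref 3 -> FAULT, frames=[2,3,-] (faults so far: 2)
  step 3: ref 2 -> HIT, frames=[2,3,-] (faults so far: 2)
  step 4: ref 2 -> HIT, frames=[2,3,-] (faults so far: 2)
  step 5: ref 1 -> FAULT, frames=[2,3,1] (faults so far: 3)
  step 6: ref 2 -> HIT, frames=[2,3,1] (faults so far: 3)
  step 7: ref 5 -> FAULT, evict 3, frames=[2,5,1] (faults so far: 4)
  step 8: ref 6 -> FAULT, evict 1, frames=[2,5,6] (faults so far: 5)
  step 9: ref 6 -> HIT, frames=[2,5,6] (faults so far: 5)
  step 10: ref 6 -> HIT, frames=[2,5,6] (faults so far: 5)
  step 11: ref 6 -> HIT, frames=[2,5,6] (faults so far: 5)
  step 12: ref 6 -> HIT, frames=[2,5,6] (faults so far: 5)
  step 13: ref 3 -> FAULT, evict 2, frames=[3,5,6] (faults so far: 6)
  step 14: ref 4 -> FAULT, evict 5, frames=[3,4,6] (faults so far: 7)
  LRU total faults: 7
--- Optimal ---
  step 0: ref 2 -> FAULT, frames=[2,-,-] (faults so far: 1)
  step 1: ref 2 -> HIT, frames=[2,-,-] (faults so far: 1)
  step 2: ref 3 -> FAULT, frames=[2,3,-] (faults so far: 2)
  step 3: ref 2 -> HIT, frames=[2,3,-] (faults so far: 2)
  step 4: ref 2 -> HIT, frames=[2,3,-] (faults so far: 2)
  step 5: ref 1 -> FAULT, frames=[2,3,1] (faults so far: 3)
  step 6: ref 2 -> HIT, frames=[2,3,1] (faults so far: 3)
  step 7: ref 5 -> FAULT, evict 1, frames=[2,3,5] (faults so far: 4)
  step 8: ref 6 -> FAULT, evict 2, frames=[6,3,5] (faults so far: 5)
  step 9: ref 6 -> HIT, frames=[6,3,5] (faults so far: 5)
  step 10: ref 6 -> HIT, frames=[6,3,5] (faults so far: 5)
  step 11: ref 6 -> HIT, frames=[6,3,5] (faults so far: 5)
  step 12: ref 6 -> HIT, frames=[6,3,5] (faults so far: 5)
  step 13: ref 3 -> HIT, frames=[6,3,5] (faults so far: 5)
  step 14: ref 4 -> FAULT, evict 3, frames=[6,4,5] (faults so far: 6)
  Optimal total faults: 6

Answer: 7 7 6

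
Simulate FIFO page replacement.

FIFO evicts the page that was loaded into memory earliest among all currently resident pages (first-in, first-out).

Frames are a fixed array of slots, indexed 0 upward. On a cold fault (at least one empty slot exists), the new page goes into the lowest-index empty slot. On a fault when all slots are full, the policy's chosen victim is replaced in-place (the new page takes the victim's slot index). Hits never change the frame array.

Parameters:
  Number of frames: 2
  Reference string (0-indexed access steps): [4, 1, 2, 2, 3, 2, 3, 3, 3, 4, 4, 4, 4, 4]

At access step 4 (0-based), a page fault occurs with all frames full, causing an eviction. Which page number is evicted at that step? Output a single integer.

Step 0: ref 4 -> FAULT, frames=[4,-]
Step 1: ref 1 -> FAULT, frames=[4,1]
Step 2: ref 2 -> FAULT, evict 4, frames=[2,1]
Step 3: ref 2 -> HIT, frames=[2,1]
Step 4: ref 3 -> FAULT, evict 1, frames=[2,3]
At step 4: evicted page 1

Answer: 1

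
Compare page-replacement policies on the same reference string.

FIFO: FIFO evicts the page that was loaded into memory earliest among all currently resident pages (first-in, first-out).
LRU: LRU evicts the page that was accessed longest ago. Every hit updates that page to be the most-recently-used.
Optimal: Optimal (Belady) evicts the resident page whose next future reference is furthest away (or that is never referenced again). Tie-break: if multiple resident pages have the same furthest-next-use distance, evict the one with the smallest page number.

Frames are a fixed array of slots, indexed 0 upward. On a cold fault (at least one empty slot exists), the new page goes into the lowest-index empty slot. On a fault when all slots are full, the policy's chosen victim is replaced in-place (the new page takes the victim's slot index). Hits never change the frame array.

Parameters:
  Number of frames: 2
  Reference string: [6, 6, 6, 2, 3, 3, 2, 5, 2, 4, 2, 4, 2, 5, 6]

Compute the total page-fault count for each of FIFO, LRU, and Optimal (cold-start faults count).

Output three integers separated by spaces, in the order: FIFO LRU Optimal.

Answer: 8 7 7

Derivation:
--- FIFO ---
  step 0: ref 6 -> FAULT, frames=[6,-] (faults so far: 1)
  step 1: ref 6 -> HIT, frames=[6,-] (faults so far: 1)
  step 2: ref 6 -> HIT, frames=[6,-] (faults so far: 1)
  step 3: ref 2 -> FAULT, frames=[6,2] (faults so far: 2)
  step 4: ref 3 -> FAULT, evict 6, frames=[3,2] (faults so far: 3)
  step 5: ref 3 -> HIT, frames=[3,2] (faults so far: 3)
  step 6: ref 2 -> HIT, frames=[3,2] (faults so far: 3)
  step 7: ref 5 -> FAULT, evict 2, frames=[3,5] (faults so far: 4)
  step 8: ref 2 -> FAULT, evict 3, frames=[2,5] (faults so far: 5)
  step 9: ref 4 -> FAULT, evict 5, frames=[2,4] (faults so far: 6)
  step 10: ref 2 -> HIT, frames=[2,4] (faults so far: 6)
  step 11: ref 4 -> HIT, frames=[2,4] (faults so far: 6)
  step 12: ref 2 -> HIT, frames=[2,4] (faults so far: 6)
  step 13: ref 5 -> FAULT, evict 2, frames=[5,4] (faults so far: 7)
  step 14: ref 6 -> FAULT, evict 4, frames=[5,6] (faults so far: 8)
  FIFO total faults: 8
--- LRU ---
  step 0: ref 6 -> FAULT, frames=[6,-] (faults so far: 1)
  step 1: ref 6 -> HIT, frames=[6,-] (faults so far: 1)
  step 2: ref 6 -> HIT, frames=[6,-] (faults so far: 1)
  step 3: ref 2 -> FAULT, frames=[6,2] (faults so far: 2)
  step 4: ref 3 -> FAULT, evict 6, frames=[3,2] (faults so far: 3)
  step 5: ref 3 -> HIT, frames=[3,2] (faults so far: 3)
  step 6: ref 2 -> HIT, frames=[3,2] (faults so far: 3)
  step 7: ref 5 -> FAULT, evict 3, frames=[5,2] (faults so far: 4)
  step 8: ref 2 -> HIT, frames=[5,2] (faults so far: 4)
  step 9: ref 4 -> FAULT, evict 5, frames=[4,2] (faults so far: 5)
  step 10: ref 2 -> HIT, frames=[4,2] (faults so far: 5)
  step 11: ref 4 -> HIT, frames=[4,2] (faults so far: 5)
  step 12: ref 2 -> HIT, frames=[4,2] (faults so far: 5)
  step 13: ref 5 -> FAULT, evict 4, frames=[5,2] (faults so far: 6)
  step 14: ref 6 -> FAULT, evict 2, frames=[5,6] (faults so far: 7)
  LRU total faults: 7
--- Optimal ---
  step 0: ref 6 -> FAULT, frames=[6,-] (faults so far: 1)
  step 1: ref 6 -> HIT, frames=[6,-] (faults so far: 1)
  step 2: ref 6 -> HIT, frames=[6,-] (faults so far: 1)
  step 3: ref 2 -> FAULT, frames=[6,2] (faults so far: 2)
  step 4: ref 3 -> FAULT, evict 6, frames=[3,2] (faults so far: 3)
  step 5: ref 3 -> HIT, frames=[3,2] (faults so far: 3)
  step 6: ref 2 -> HIT, frames=[3,2] (faults so far: 3)
  step 7: ref 5 -> FAULT, evict 3, frames=[5,2] (faults so far: 4)
  step 8: ref 2 -> HIT, frames=[5,2] (faults so far: 4)
  step 9: ref 4 -> FAULT, evict 5, frames=[4,2] (faults so far: 5)
  step 10: ref 2 -> HIT, frames=[4,2] (faults so far: 5)
  step 11: ref 4 -> HIT, frames=[4,2] (faults so far: 5)
  step 12: ref 2 -> HIT, frames=[4,2] (faults so far: 5)
  step 13: ref 5 -> FAULT, evict 2, frames=[4,5] (faults so far: 6)
  step 14: ref 6 -> FAULT, evict 4, frames=[6,5] (faults so far: 7)
  Optimal total faults: 7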